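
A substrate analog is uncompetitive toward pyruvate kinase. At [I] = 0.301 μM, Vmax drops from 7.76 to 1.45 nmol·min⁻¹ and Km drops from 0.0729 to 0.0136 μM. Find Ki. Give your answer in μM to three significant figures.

Uncompetitive: Vmax,app = Vmax/α (and Km,app = Km/α) with α = 1 + [I]/Ki.
α = Vmax/Vmax,app = 7.76/1.45 = 5.352.
Ki = [I]/(α − 1) = 0.301/4.352 = 0.0692 μM.

0.0692 μM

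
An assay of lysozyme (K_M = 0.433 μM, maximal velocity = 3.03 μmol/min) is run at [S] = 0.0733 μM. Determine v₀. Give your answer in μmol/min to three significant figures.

0.439 μmol/min

[S]/(Km+[S]) = 0.0733/0.5063 = 0.1448, the fractional saturation.
v = 0.1448 × Vmax = 0.1448 × 3.03 = 0.439 μmol/min.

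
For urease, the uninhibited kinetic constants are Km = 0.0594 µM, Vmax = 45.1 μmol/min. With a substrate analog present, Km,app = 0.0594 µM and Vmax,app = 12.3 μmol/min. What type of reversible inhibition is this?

noncompetitive

Vmax decreases (45.1 → 12.3 μmol/min) while Km is unchanged — pure noncompetitive inhibition.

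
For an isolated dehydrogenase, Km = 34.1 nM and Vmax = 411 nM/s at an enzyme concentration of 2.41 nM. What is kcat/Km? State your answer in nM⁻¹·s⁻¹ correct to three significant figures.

5.00 nM⁻¹·s⁻¹

kcat = Vmax/[E]total = 411/2.41 = 171 s⁻¹.
kcat/Km = 171/34.1 = 5.00 nM⁻¹·s⁻¹.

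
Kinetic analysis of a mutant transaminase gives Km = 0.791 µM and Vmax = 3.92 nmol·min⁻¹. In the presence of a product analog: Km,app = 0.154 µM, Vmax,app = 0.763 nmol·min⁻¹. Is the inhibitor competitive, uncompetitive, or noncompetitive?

uncompetitive

Both Km and Vmax decrease by the same factor (~5.14-fold) — characteristic of uncompetitive inhibition.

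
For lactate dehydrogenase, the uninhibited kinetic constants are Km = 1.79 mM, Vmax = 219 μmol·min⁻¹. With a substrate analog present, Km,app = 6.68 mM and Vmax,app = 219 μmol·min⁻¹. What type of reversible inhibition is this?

competitive

Km increases (1.79 → 6.68 mM) while Vmax is unchanged — the hallmark of competitive inhibition.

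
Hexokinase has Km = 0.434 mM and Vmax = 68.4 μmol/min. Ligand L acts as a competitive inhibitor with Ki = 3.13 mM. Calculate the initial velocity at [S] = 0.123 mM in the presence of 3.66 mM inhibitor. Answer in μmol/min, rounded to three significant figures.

7.90 μmol/min

α = 1 + [I]/Ki = 1 + 3.66/3.13 = 2.169.
For a competitive inhibitor, Vmax is unchanged and the apparent Km becomes α·Km: Km,app = 0.941 mM, Vmax,app = 68.4 μmol/min.
v = Vmax,app·[S]/(Km,app + [S]) = 68.4 × 0.123/(0.941 + 0.123) = 7.90 μmol/min.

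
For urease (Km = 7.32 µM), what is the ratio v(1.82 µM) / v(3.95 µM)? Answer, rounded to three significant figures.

0.568

The fractional saturations are [S]/(Km+[S]) = 3.95/11.27 = 0.3505 and 1.82/9.140 = 0.1991.
v₂/v₁ is just their ratio: 0.1991/0.3505 = 0.568.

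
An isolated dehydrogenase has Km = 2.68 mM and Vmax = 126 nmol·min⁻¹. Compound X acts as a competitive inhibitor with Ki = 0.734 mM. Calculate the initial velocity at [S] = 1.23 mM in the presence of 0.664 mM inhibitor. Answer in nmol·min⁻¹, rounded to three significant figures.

24.5 nmol·min⁻¹

α = 1 + [I]/Ki = 1 + 0.664/0.734 = 1.905.
For a competitive inhibitor, Vmax is unchanged and the apparent Km becomes α·Km: Km,app = 5.10 mM, Vmax,app = 126 nmol·min⁻¹.
v = Vmax,app·[S]/(Km,app + [S]) = 126 × 1.23/(5.10 + 1.23) = 24.5 nmol·min⁻¹.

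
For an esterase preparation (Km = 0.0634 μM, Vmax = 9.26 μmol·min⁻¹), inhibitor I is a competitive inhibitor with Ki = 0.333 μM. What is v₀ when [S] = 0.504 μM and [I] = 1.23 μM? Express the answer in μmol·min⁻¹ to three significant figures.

α = 1 + [I]/Ki = 1 + 1.23/0.333 = 4.694.
For a competitive inhibitor, Vmax is unchanged and the apparent Km becomes α·Km: Km,app = 0.298 μM, Vmax,app = 9.26 μmol·min⁻¹.
v = Vmax,app·[S]/(Km,app + [S]) = 9.26 × 0.504/(0.298 + 0.504) = 5.82 μmol·min⁻¹.

5.82 μmol·min⁻¹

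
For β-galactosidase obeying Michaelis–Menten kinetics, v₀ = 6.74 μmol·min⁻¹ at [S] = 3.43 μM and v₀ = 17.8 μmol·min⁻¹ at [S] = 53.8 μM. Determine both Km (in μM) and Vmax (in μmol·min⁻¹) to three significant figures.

Km = 6.77 μM; Vmax = 20.0 μmol·min⁻¹

From v = Vmax[S]/(Km+[S]), each point gives Vmax = v(Km+[S])/[S].
Equating: 6.74(Km+3.43)/3.43 = 17.8(Km+53.8)/53.8.
1.965·Km + 6.74 = 0.3309·Km + 17.8, so (1.965 − 0.3309)·Km = 17.8 − 6.74.
Km = 11.06/1.634 = 6.77 μM; then Vmax = 6.74(6.77+3.43)/3.43 = 20.0 μmol·min⁻¹.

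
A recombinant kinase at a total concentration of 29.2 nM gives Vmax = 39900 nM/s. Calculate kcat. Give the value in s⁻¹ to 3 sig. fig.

kcat = Vmax/[E]total = 39900 nM/s / 29.2 nM = 1370 s⁻¹.

1370 s⁻¹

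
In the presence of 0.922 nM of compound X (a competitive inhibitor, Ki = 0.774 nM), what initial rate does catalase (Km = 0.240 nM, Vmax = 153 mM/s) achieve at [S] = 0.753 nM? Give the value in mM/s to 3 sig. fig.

90.1 mM/s

With α = 1 + [I]/Ki = 1 + 0.922/0.774 = 2.191, the competitive rate law is v = Vmax[S] / (αKm + [S]).
v = 153×0.753 / (2.191×0.240 + 0.753) = 115.2/1.279 = 90.1 mM/s.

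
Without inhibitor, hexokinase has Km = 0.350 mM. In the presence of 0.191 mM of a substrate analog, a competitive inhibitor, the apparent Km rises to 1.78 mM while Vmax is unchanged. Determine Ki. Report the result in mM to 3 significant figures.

Competitive: Km,app = α·Km with α = 1 + [I]/Ki.
α = Km,app/Km = 1.78/0.350 = 5.086.
Ki = [I]/(α − 1) = 0.191/4.086 = 0.0467 mM.

0.0467 mM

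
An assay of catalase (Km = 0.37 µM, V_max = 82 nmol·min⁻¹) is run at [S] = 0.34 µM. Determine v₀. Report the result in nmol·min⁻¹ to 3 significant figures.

v = Vmax·[S]/(Km + [S]) = 82 × 0.34 / (0.37 + 0.34)
  = 27.88 / 0.7100 = 39.3 nmol·min⁻¹.

39.3 nmol·min⁻¹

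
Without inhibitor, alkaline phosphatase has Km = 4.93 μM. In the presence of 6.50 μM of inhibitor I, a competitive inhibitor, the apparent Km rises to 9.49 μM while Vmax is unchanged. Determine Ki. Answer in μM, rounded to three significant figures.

7.03 μM

Competitive: Km,app = α·Km with α = 1 + [I]/Ki.
α = Km,app/Km = 9.49/4.93 = 1.925.
Since α = 1 + [I]/Ki, [I]/Ki = 1.925 − 1 = 0.9249 and Ki = 6.50/0.9249 = 7.03 μM.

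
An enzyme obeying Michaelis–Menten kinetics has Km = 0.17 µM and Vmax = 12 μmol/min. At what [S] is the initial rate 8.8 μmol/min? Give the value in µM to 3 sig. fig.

The required fractional saturation is v/Vmax = 8.8/12 = 0.7333.
Then [S]/(Km+[S]) = 0.7333 ⇒ [S] = 0.17 × 0.7333/(1 − 0.7333) = 0.468 µM.

0.468 µM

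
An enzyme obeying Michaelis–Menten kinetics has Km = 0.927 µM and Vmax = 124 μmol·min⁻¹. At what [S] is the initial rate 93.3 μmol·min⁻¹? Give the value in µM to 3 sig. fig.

Rearranging v = Vmax[S]/(Km+[S]) gives [S] = Km·v/(Vmax − v).
[S] = 0.927 × 93.3 / (124 − 93.3) = 86.49/30.70 = 2.82 µM.

2.82 µM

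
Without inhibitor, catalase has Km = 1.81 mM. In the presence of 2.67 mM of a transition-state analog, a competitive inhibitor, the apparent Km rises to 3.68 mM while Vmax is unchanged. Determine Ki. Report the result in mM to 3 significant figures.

Competitive: Km,app = α·Km with α = 1 + [I]/Ki.
α = Km,app/Km = 3.68/1.81 = 2.033.
Ki = [I]/(α − 1) = 2.67/1.033 = 2.58 mM.

2.58 mM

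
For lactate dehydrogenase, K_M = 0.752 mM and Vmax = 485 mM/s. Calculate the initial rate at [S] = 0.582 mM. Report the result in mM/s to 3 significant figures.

[S]/(Km+[S]) = 0.582/1.334 = 0.4363, the fractional saturation.
v = 0.4363 × Vmax = 0.4363 × 485 = 212 mM/s.

212 mM/s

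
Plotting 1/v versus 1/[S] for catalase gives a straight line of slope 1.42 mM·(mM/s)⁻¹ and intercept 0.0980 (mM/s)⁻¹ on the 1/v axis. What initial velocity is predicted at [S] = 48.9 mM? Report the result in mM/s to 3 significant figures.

The y-intercept is 1/Vmax, so Vmax = 1/0.0980 = 10.2 mM/s.
The slope is Km/Vmax, so Km = 1.42 × 10.2 = 14.5 mM.
Then v = 10.2 × 48.9/(14.5 + 48.9) = 7.87 mM/s.

7.87 mM/s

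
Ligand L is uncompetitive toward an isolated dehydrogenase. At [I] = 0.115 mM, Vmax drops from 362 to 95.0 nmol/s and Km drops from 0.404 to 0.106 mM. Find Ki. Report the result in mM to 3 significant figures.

0.0409 mM

Uncompetitive: Vmax,app = Vmax/α (and Km,app = Km/α) with α = 1 + [I]/Ki.
α = Vmax/Vmax,app = 362/95.0 = 3.811.
Since α = 1 + [I]/Ki, [I]/Ki = 3.811 − 1 = 2.811 and Ki = 0.115/2.811 = 0.0409 mM.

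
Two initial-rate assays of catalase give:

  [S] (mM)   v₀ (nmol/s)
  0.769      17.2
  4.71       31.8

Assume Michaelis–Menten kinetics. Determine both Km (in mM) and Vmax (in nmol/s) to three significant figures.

From v = Vmax[S]/(Km+[S]), each point gives Vmax = v(Km+[S])/[S].
Equating: 17.2(Km+0.769)/0.769 = 31.8(Km+4.71)/4.71.
22.37·Km + 17.2 = 6.752·Km + 31.8, so (22.37 − 6.752)·Km = 31.8 − 17.2.
Km = 14.60/15.62 = 0.935 mM; then Vmax = 17.2(0.935+0.769)/0.769 = 38.1 nmol/s.

Km = 0.935 mM; Vmax = 38.1 nmol/s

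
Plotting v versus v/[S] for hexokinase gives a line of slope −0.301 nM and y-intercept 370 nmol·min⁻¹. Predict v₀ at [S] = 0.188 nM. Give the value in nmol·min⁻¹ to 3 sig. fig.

In the Eadie–Hofstee form v = Vmax − Km·(v/[S]), the slope is −Km and the intercept is Vmax, so Km = 0.301 nM and Vmax = 370 nmol·min⁻¹.
v = 370 × 0.188/(0.301 + 0.188) = 142 nmol·min⁻¹.

142 nmol·min⁻¹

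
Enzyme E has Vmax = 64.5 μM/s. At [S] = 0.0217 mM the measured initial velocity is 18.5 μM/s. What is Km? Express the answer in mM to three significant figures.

v/Vmax = 18.5/64.5 = 0.2868 = [S]/(Km+[S]).
So Km + [S] = [S]/0.2868 = 0.07566 mM, giving Km = 0.07566 − 0.0217 = 0.0540 mM.

0.0540 mM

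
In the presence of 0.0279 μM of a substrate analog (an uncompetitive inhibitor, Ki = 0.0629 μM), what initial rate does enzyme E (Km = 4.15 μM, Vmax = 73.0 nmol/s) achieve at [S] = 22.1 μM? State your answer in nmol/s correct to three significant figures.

With α = 1 + [I]/Ki = 1 + 0.0279/0.0629 = 1.444, the uncompetitive rate law is v = (Vmax/α)·[S] / (Km/α + [S]).
v = (73.0/1.444)×22.1 / (4.15/1.444 + 22.1) = 1118/24.97 = 44.7 nmol/s.

44.7 nmol/s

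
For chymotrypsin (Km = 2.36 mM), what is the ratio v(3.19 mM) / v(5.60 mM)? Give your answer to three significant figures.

The fractional saturations are [S]/(Km+[S]) = 5.60/7.960 = 0.7035 and 3.19/5.550 = 0.5748.
v₂/v₁ is just their ratio: 0.5748/0.7035 = 0.817.

0.817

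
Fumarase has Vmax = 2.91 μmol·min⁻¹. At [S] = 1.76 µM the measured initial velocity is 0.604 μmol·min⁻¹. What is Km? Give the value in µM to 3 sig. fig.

v/Vmax = 0.604/2.91 = 0.2076 = [S]/(Km+[S]).
So Km + [S] = [S]/0.2076 = 8.479 µM, giving Km = 8.479 − 1.76 = 6.72 µM.

6.72 µM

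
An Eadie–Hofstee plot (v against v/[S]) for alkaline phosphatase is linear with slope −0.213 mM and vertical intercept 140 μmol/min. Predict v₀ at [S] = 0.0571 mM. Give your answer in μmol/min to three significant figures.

29.6 μmol/min

In the Eadie–Hofstee form v = Vmax − Km·(v/[S]), the slope is −Km and the intercept is Vmax, so Km = 0.213 mM and Vmax = 140 μmol/min.
v = 140 × 0.0571/(0.213 + 0.0571) = 29.6 μmol/min.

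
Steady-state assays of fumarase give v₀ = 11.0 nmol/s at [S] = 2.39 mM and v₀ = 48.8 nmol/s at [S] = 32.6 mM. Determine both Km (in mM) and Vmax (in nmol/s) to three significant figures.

Km = 12.2 mM; Vmax = 67.0 nmol/s

From v = Vmax[S]/(Km+[S]), each point gives Vmax = v(Km+[S])/[S].
Equating: 11.0(Km+2.39)/2.39 = 48.8(Km+32.6)/32.6.
4.603·Km + 11.0 = 1.497·Km + 48.8, so (4.603 − 1.497)·Km = 48.8 − 11.0.
Km = 37.80/3.106 = 12.2 mM; then Vmax = 11.0(12.2+2.39)/2.39 = 67.0 nmol/s.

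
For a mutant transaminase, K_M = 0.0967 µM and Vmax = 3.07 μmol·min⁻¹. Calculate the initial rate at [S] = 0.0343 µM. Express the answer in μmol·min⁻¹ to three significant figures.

0.804 μmol·min⁻¹

v = Vmax·[S]/(Km + [S]) = 3.07 × 0.0343 / (0.0967 + 0.0343)
  = 0.1053 / 0.1310 = 0.804 μmol·min⁻¹.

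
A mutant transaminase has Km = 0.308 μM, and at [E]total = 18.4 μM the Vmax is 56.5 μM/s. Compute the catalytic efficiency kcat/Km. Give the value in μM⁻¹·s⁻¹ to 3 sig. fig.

9.97 μM⁻¹·s⁻¹

kcat = Vmax/[E]total = 56.5/18.4 = 3.07 s⁻¹.
kcat/Km = 3.07/0.308 = 9.97 μM⁻¹·s⁻¹.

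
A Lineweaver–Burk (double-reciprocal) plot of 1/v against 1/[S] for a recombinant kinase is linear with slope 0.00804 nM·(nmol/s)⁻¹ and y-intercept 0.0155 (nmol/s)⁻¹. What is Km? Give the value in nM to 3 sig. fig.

0.519 nM

y-intercept = 1/Vmax ⇒ Vmax = 64.5 nmol/s; slope = Km/Vmax ⇒ Km = slope × Vmax.
Km = 0.00804 × 64.5 = 0.519 nM.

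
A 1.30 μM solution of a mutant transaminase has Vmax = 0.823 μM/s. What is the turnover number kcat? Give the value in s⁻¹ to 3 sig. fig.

0.633 s⁻¹

kcat = Vmax/[E]total = 0.823 μM/s / 1.30 μM = 0.633 s⁻¹.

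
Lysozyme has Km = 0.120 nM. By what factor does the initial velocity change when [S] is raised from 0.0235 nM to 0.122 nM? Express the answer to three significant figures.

3.08

Since Vmax cancels, v₂/v₁ = [S]₂(Km+[S]₁) / [S]₁(Km+[S]₂).
= 0.122×(0.120+0.0235) / (0.0235×(0.120+0.122)) = 0.01751/0.005687 = 3.08.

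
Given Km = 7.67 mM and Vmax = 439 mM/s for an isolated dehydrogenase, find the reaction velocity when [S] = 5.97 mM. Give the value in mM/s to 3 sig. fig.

[S]/(Km+[S]) = 5.97/13.64 = 0.4377, the fractional saturation.
v = 0.4377 × Vmax = 0.4377 × 439 = 192 mM/s.

192 mM/s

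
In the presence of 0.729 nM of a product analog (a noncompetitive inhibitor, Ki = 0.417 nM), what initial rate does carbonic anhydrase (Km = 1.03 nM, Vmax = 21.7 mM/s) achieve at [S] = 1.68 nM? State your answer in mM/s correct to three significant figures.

With α = 1 + [I]/Ki = 1 + 0.729/0.417 = 2.748, the noncompetitive rate law is v = (Vmax/α)·[S] / (Km + [S]).
v = (21.7/2.748)×1.68 / (1.03 + 1.68) = 13.27/2.710 = 4.89 mM/s.

4.89 mM/s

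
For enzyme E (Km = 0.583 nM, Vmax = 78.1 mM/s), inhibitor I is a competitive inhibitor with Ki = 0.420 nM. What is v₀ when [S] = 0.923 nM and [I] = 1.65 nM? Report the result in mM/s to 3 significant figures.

α = 1 + [I]/Ki = 1 + 1.65/0.420 = 4.929.
For a competitive inhibitor, Vmax is unchanged and the apparent Km becomes α·Km: Km,app = 2.87 nM, Vmax,app = 78.1 mM/s.
v = Vmax,app·[S]/(Km,app + [S]) = 78.1 × 0.923/(2.87 + 0.923) = 19.0 mM/s.

19.0 mM/s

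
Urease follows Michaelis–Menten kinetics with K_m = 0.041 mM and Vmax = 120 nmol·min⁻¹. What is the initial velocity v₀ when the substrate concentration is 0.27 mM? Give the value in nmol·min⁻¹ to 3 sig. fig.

v = Vmax·[S]/(Km + [S]) = 120 × 0.27 / (0.041 + 0.27)
  = 32.40 / 0.3110 = 104 nmol·min⁻¹.

104 nmol·min⁻¹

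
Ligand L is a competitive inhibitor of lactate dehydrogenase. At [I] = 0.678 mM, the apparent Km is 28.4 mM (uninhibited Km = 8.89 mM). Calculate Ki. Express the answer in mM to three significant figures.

0.309 mM

Competitive: Km,app = α·Km with α = 1 + [I]/Ki.
α = Km,app/Km = 28.4/8.89 = 3.195.
Since α = 1 + [I]/Ki, [I]/Ki = 3.195 − 1 = 2.195 and Ki = 0.678/2.195 = 0.309 mM.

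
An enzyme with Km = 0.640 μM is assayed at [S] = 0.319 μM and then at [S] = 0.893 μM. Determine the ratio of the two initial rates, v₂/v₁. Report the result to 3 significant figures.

1.75

Since Vmax cancels, v₂/v₁ = [S]₂(Km+[S]₁) / [S]₁(Km+[S]₂).
= 0.893×(0.640+0.319) / (0.319×(0.640+0.893)) = 0.8564/0.4890 = 1.75.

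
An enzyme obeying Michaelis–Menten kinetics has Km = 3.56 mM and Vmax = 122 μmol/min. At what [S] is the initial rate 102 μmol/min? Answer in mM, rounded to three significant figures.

18.2 mM

The required fractional saturation is v/Vmax = 102/122 = 0.8361.
Then [S]/(Km+[S]) = 0.8361 ⇒ [S] = 3.56 × 0.8361/(1 − 0.8361) = 18.2 mM.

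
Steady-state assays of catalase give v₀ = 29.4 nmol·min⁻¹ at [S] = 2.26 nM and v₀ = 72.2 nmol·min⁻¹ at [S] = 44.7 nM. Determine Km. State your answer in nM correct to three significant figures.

From v = Vmax[S]/(Km+[S]), each point gives Vmax = v(Km+[S])/[S].
Equating: 29.4(Km+2.26)/2.26 = 72.2(Km+44.7)/44.7.
13.01·Km + 29.4 = 1.615·Km + 72.2, so (13.01 − 1.615)·Km = 72.2 − 29.4.
Km = 42.80/11.39 = 3.76 nM; then Vmax = 29.4(3.76+2.26)/2.26 = 78.3 nmol·min⁻¹.

3.76 nM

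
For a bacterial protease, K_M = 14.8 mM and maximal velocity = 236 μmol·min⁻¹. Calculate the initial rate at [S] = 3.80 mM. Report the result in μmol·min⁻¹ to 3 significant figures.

[S]/(Km+[S]) = 3.80/18.60 = 0.2043, the fractional saturation.
v = 0.2043 × Vmax = 0.2043 × 236 = 48.2 μmol·min⁻¹.

48.2 μmol·min⁻¹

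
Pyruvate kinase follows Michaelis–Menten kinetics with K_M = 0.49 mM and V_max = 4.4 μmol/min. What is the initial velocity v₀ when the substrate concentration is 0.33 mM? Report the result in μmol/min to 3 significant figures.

v = Vmax·[S]/(Km + [S]) = 4.4 × 0.33 / (0.49 + 0.33)
  = 1.452 / 0.8200 = 1.77 μmol/min.

1.77 μmol/min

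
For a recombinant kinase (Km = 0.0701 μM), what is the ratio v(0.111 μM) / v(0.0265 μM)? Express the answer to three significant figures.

The fractional saturations are [S]/(Km+[S]) = 0.0265/0.09660 = 0.2743 and 0.111/0.1811 = 0.6129.
v₂/v₁ is just their ratio: 0.6129/0.2743 = 2.23.

2.23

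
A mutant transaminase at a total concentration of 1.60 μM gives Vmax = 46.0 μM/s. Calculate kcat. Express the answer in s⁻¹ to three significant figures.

28.8 s⁻¹

kcat = Vmax/[E]total = 46.0 μM/s / 1.60 μM = 28.8 s⁻¹.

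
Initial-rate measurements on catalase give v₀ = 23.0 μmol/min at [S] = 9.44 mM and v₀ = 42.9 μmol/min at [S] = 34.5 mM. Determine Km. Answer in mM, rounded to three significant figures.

16.7 mM

From v = Vmax[S]/(Km+[S]), each point gives Vmax = v(Km+[S])/[S].
Equating: 23.0(Km+9.44)/9.44 = 42.9(Km+34.5)/34.5.
2.436·Km + 23.0 = 1.243·Km + 42.9, so (2.436 − 1.243)·Km = 42.9 − 23.0.
Km = 19.90/1.193 = 16.7 mM; then Vmax = 23.0(16.7+9.44)/9.44 = 63.6 μmol/min.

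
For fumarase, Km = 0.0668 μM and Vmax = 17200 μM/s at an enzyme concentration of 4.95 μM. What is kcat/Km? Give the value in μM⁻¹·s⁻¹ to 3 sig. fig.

52000 μM⁻¹·s⁻¹

kcat = Vmax/[E]total = 17200/4.95 = 3470 s⁻¹.
kcat/Km = 3470/0.0668 = 52000 μM⁻¹·s⁻¹.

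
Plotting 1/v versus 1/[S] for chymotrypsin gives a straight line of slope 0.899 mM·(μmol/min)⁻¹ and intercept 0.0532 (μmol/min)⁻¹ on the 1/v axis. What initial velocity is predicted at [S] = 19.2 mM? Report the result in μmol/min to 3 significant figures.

10.0 μmol/min

The y-intercept is 1/Vmax, so Vmax = 1/0.0532 = 18.8 μmol/min.
The slope is Km/Vmax, so Km = 0.899 × 18.8 = 16.9 mM.
Then v = 18.8 × 19.2/(16.9 + 19.2) = 10.0 μmol/min.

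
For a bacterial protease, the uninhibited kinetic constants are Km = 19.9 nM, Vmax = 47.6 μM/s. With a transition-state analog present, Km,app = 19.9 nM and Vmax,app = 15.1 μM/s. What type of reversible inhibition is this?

Vmax decreases (47.6 → 15.1 μM/s) while Km is unchanged — pure noncompetitive inhibition.

noncompetitive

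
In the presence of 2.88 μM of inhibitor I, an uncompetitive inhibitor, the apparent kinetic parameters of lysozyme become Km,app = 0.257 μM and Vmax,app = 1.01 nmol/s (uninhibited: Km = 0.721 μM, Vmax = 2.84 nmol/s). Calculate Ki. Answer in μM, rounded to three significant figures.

Uncompetitive: Vmax,app = Vmax/α (and Km,app = Km/α) with α = 1 + [I]/Ki.
α = Vmax/Vmax,app = 2.84/1.01 = 2.812.
Since α = 1 + [I]/Ki, [I]/Ki = 2.812 − 1 = 1.812 and Ki = 2.88/1.812 = 1.59 μM.

1.59 μM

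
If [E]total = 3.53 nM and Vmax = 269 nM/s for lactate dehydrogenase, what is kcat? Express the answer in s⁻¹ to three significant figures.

kcat = Vmax/[E]total = 269 nM/s / 3.53 nM = 76.2 s⁻¹.

76.2 s⁻¹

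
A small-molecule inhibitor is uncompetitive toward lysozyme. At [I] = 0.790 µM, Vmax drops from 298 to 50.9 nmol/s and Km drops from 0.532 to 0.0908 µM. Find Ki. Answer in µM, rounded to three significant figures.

0.163 µM

Uncompetitive: Vmax,app = Vmax/α (and Km,app = Km/α) with α = 1 + [I]/Ki.
α = Vmax/Vmax,app = 298/50.9 = 5.855.
Ki = [I]/(α − 1) = 0.790/4.855 = 0.163 µM.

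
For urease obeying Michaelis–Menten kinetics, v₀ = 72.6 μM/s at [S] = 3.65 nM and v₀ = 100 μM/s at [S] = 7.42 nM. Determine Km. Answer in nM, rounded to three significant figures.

4.27 nM

In reciprocal form, 1/v = (Km/Vmax)·(1/[S]) + 1/Vmax. The two points give (1/[S], 1/v) = (0.2740, 0.01377) and (0.1348, 0.01000).
Slope = (0.01377 − 0.01000)/(0.2740 − 0.1348) = 0.02711; intercept = 0.01377 − 0.02711×0.2740 = 0.006346.
Vmax = 1/intercept = 158 μM/s; Km = slope × Vmax = 0.02711 × 158 = 4.27 nM.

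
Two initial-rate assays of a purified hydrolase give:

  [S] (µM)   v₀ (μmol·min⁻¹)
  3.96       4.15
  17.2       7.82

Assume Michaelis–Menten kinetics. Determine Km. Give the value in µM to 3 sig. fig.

6.19 µM

In reciprocal form, 1/v = (Km/Vmax)·(1/[S]) + 1/Vmax. The two points give (1/[S], 1/v) = (0.2525, 0.2410) and (0.05814, 0.1279).
Slope = (0.2410 − 0.1279)/(0.2525 − 0.05814) = 0.5818; intercept = 0.2410 − 0.5818×0.2525 = 0.09405.
Vmax = 1/intercept = 10.6 μmol·min⁻¹; Km = slope × Vmax = 0.5818 × 10.6 = 6.19 µM.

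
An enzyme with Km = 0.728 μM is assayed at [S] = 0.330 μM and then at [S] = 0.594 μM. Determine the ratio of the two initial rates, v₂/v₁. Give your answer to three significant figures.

1.44

The fractional saturations are [S]/(Km+[S]) = 0.330/1.058 = 0.3119 and 0.594/1.322 = 0.4493.
v₂/v₁ is just their ratio: 0.4493/0.3119 = 1.44.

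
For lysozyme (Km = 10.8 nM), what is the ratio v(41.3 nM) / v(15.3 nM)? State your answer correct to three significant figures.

Since Vmax cancels, v₂/v₁ = [S]₂(Km+[S]₁) / [S]₁(Km+[S]₂).
= 41.3×(10.8+15.3) / (15.3×(10.8+41.3)) = 1078/797.1 = 1.35.

1.35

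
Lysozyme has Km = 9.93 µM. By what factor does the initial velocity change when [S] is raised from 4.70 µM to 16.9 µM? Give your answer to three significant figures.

1.96

Since Vmax cancels, v₂/v₁ = [S]₂(Km+[S]₁) / [S]₁(Km+[S]₂).
= 16.9×(9.93+4.70) / (4.70×(9.93+16.9)) = 247.2/126.1 = 1.96.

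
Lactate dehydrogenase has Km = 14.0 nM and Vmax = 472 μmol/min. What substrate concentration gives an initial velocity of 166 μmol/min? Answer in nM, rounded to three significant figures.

7.59 nM

Rearranging v = Vmax[S]/(Km+[S]) gives [S] = Km·v/(Vmax − v).
[S] = 14.0 × 166 / (472 − 166) = 2324/306.0 = 7.59 nM.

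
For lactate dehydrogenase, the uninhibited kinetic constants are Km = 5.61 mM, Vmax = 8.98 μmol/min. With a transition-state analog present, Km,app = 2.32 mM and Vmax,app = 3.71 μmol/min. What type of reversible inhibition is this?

Both Km and Vmax decrease by the same factor (~2.42-fold) — characteristic of uncompetitive inhibition.

uncompetitive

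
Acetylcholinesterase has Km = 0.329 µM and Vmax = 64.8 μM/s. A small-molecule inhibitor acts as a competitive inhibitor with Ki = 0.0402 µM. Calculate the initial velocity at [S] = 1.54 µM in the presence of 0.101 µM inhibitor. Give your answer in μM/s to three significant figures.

α = 1 + [I]/Ki = 1 + 0.101/0.0402 = 3.512.
For a competitive inhibitor, Vmax is unchanged and the apparent Km becomes α·Km: Km,app = 1.16 µM, Vmax,app = 64.8 μM/s.
v = Vmax,app·[S]/(Km,app + [S]) = 64.8 × 1.54/(1.16 + 1.54) = 37.0 μM/s.

37.0 μM/s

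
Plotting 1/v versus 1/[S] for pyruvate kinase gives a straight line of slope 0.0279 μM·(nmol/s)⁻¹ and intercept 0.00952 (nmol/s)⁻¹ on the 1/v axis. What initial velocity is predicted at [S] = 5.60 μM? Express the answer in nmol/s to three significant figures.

The y-intercept is 1/Vmax, so Vmax = 1/0.00952 = 105 nmol/s.
The slope is Km/Vmax, so Km = 0.0279 × 105 = 2.93 μM.
Then v = 105 × 5.60/(2.93 + 5.60) = 69.0 nmol/s.

69.0 nmol/s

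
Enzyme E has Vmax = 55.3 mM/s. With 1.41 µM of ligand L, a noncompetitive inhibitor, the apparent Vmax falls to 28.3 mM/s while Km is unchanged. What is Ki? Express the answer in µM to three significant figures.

Noncompetitive: Vmax,app = Vmax/α with α = 1 + [I]/Ki.
α = Vmax/Vmax,app = 55.3/28.3 = 1.954.
Since α = 1 + [I]/Ki, [I]/Ki = 1.954 − 1 = 0.9541 and Ki = 1.41/0.9541 = 1.48 µM.

1.48 µM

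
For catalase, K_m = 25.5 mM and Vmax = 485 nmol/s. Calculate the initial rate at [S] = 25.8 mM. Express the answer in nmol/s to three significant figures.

v = Vmax·[S]/(Km + [S]) = 485 × 25.8 / (25.5 + 25.8)
  = 12510 / 51.30 = 244 nmol/s.

244 nmol/s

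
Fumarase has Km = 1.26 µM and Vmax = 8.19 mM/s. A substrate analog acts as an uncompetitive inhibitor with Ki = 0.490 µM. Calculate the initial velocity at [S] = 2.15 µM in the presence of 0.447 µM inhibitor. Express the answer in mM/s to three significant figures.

3.28 mM/s

α = 1 + [I]/Ki = 1 + 0.447/0.490 = 1.912.
For an uncompetitive inhibitor, both parameters are divided by α, giving Vmax/α and Km/α: Km,app = 0.659 µM, Vmax,app = 4.28 mM/s.
v = Vmax,app·[S]/(Km,app + [S]) = 4.28 × 2.15/(0.659 + 2.15) = 3.28 mM/s.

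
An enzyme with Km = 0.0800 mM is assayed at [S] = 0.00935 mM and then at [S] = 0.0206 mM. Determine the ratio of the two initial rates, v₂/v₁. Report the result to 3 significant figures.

1.96

The fractional saturations are [S]/(Km+[S]) = 0.00935/0.08935 = 0.1046 and 0.0206/0.1006 = 0.2048.
v₂/v₁ is just their ratio: 0.2048/0.1046 = 1.96.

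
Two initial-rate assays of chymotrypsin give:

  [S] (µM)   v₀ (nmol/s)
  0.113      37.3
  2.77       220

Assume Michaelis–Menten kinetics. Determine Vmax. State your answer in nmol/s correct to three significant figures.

278 nmol/s

From v = Vmax[S]/(Km+[S]), each point gives Vmax = v(Km+[S])/[S].
Equating: 37.3(Km+0.113)/0.113 = 220(Km+2.77)/2.77.
330.1·Km + 37.3 = 79.42·Km + 220, so (330.1 − 79.42)·Km = 220 − 37.3.
Km = 182.7/250.7 = 0.729 µM; then Vmax = 37.3(0.729+0.113)/0.113 = 278 nmol/s.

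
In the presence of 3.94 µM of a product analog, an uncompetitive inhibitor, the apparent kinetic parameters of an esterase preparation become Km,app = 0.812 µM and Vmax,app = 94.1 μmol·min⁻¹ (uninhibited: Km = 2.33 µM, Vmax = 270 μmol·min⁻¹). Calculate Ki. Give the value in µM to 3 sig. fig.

2.11 µM

Uncompetitive: Vmax,app = Vmax/α (and Km,app = Km/α) with α = 1 + [I]/Ki.
α = Vmax/Vmax,app = 270/94.1 = 2.869.
Ki = [I]/(α − 1) = 3.94/1.869 = 2.11 µM.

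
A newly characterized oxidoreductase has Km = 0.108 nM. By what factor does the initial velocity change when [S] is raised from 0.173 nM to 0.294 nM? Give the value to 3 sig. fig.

1.19

Since Vmax cancels, v₂/v₁ = [S]₂(Km+[S]₁) / [S]₁(Km+[S]₂).
= 0.294×(0.108+0.173) / (0.173×(0.108+0.294)) = 0.08261/0.06955 = 1.19.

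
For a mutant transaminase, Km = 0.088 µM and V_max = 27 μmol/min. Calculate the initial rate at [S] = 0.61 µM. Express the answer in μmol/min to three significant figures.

v = Vmax·[S]/(Km + [S]) = 27 × 0.61 / (0.088 + 0.61)
  = 16.47 / 0.6980 = 23.6 μmol/min.

23.6 μmol/min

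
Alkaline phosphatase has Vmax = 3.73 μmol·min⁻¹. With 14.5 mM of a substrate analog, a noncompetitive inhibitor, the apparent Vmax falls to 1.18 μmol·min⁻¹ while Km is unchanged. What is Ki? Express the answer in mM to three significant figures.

6.71 mM

Noncompetitive: Vmax,app = Vmax/α with α = 1 + [I]/Ki.
α = Vmax/Vmax,app = 3.73/1.18 = 3.161.
Ki = [I]/(α − 1) = 14.5/2.161 = 6.71 mM.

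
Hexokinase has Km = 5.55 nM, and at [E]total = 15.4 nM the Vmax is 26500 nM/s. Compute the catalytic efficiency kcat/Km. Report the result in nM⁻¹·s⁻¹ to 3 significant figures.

310 nM⁻¹·s⁻¹

kcat = Vmax/[E]total = 26500/15.4 = 1720 s⁻¹.
kcat/Km = 1720/5.55 = 310 nM⁻¹·s⁻¹.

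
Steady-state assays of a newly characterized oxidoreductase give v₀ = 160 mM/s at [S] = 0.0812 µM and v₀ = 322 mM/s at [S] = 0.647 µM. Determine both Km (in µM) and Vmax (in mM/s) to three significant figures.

In reciprocal form, 1/v = (Km/Vmax)·(1/[S]) + 1/Vmax. The two points give (1/[S], 1/v) = (12.32, 0.006250) and (1.546, 0.003106).
Slope = (0.006250 − 0.003106)/(12.32 − 1.546) = 0.0002920; intercept = 0.006250 − 0.0002920×12.32 = 0.002654.
Vmax = 1/intercept = 377 mM/s; Km = slope × Vmax = 0.0002920 × 377 = 0.110 µM.

Km = 0.110 µM; Vmax = 377 mM/s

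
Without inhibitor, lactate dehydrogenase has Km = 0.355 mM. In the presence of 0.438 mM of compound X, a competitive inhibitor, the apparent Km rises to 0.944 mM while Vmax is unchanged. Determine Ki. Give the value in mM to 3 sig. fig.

Competitive: Km,app = α·Km with α = 1 + [I]/Ki.
α = Km,app/Km = 0.944/0.355 = 2.659.
Since α = 1 + [I]/Ki, [I]/Ki = 2.659 − 1 = 1.659 and Ki = 0.438/1.659 = 0.264 mM.

0.264 mM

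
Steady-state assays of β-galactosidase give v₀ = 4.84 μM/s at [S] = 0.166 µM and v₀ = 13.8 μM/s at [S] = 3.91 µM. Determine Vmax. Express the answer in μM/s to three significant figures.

From v = Vmax[S]/(Km+[S]), each point gives Vmax = v(Km+[S])/[S].
Equating: 4.84(Km+0.166)/0.166 = 13.8(Km+3.91)/3.91.
29.16·Km + 4.84 = 3.529·Km + 13.8, so (29.16 − 3.529)·Km = 13.8 − 4.84.
Km = 8.960/25.63 = 0.350 µM; then Vmax = 4.84(0.350+0.166)/0.166 = 15.0 μM/s.

15.0 μM/s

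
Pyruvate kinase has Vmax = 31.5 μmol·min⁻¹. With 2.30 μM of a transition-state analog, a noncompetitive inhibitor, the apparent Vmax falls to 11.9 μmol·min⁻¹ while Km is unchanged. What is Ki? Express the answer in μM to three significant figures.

Noncompetitive: Vmax,app = Vmax/α with α = 1 + [I]/Ki.
α = Vmax/Vmax,app = 31.5/11.9 = 2.647.
Ki = [I]/(α − 1) = 2.30/1.647 = 1.40 μM.

1.40 μM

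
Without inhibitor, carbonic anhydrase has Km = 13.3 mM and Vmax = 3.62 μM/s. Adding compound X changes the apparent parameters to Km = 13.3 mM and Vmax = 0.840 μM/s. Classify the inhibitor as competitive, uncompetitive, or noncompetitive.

noncompetitive

Vmax decreases (3.62 → 0.840 μM/s) while Km is unchanged — pure noncompetitive inhibition.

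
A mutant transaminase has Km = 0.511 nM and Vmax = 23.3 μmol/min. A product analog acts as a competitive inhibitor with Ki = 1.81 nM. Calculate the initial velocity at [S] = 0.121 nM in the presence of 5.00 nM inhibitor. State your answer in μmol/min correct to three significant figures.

α = 1 + [I]/Ki = 1 + 5.00/1.81 = 3.762.
For a competitive inhibitor, Vmax is unchanged and the apparent Km becomes α·Km: Km,app = 1.92 nM, Vmax,app = 23.3 μmol/min.
v = Vmax,app·[S]/(Km,app + [S]) = 23.3 × 0.121/(1.92 + 0.121) = 1.38 μmol/min.

1.38 μmol/min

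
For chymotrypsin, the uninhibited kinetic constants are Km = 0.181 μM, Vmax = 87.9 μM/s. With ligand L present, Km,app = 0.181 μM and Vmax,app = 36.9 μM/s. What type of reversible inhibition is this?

Vmax decreases (87.9 → 36.9 μM/s) while Km is unchanged — pure noncompetitive inhibition.

noncompetitive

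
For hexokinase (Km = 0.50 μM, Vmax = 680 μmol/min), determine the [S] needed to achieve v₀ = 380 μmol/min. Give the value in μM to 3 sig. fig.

0.633 μM

The required fractional saturation is v/Vmax = 380/680 = 0.5588.
Then [S]/(Km+[S]) = 0.5588 ⇒ [S] = 0.50 × 0.5588/(1 − 0.5588) = 0.633 μM.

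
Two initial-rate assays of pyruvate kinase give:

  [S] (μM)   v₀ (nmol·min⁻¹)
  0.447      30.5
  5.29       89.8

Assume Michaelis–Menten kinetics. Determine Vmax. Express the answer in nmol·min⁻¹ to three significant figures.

109 nmol·min⁻¹

In reciprocal form, 1/v = (Km/Vmax)·(1/[S]) + 1/Vmax. The two points give (1/[S], 1/v) = (2.237, 0.03279) and (0.1890, 0.01114).
Slope = (0.03279 − 0.01114)/(2.237 − 0.1890) = 0.01057; intercept = 0.03279 − 0.01057×2.237 = 0.009138.
Vmax = 1/intercept = 109 nmol·min⁻¹; Km = slope × Vmax = 0.01057 × 109 = 1.16 μM.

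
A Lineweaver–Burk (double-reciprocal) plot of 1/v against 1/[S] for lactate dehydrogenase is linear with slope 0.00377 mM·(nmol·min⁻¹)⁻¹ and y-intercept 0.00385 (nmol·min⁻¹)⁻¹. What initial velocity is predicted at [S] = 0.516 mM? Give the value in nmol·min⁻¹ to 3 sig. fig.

89.6 nmol·min⁻¹

The y-intercept is 1/Vmax, so Vmax = 1/0.00385 = 260 nmol·min⁻¹.
The slope is Km/Vmax, so Km = 0.00377 × 260 = 0.979 mM.
Then v = 260 × 0.516/(0.979 + 0.516) = 89.6 nmol·min⁻¹.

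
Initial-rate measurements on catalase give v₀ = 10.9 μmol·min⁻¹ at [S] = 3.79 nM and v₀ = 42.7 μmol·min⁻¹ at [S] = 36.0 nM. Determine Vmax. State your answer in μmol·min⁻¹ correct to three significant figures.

In reciprocal form, 1/v = (Km/Vmax)·(1/[S]) + 1/Vmax. The two points give (1/[S], 1/v) = (0.2639, 0.09174) and (0.02778, 0.02342).
Slope = (0.09174 − 0.02342)/(0.2639 − 0.02778) = 0.2894; intercept = 0.09174 − 0.2894×0.2639 = 0.01538.
Vmax = 1/intercept = 65.0 μmol·min⁻¹; Km = slope × Vmax = 0.2894 × 65.0 = 18.8 nM.

65.0 μmol·min⁻¹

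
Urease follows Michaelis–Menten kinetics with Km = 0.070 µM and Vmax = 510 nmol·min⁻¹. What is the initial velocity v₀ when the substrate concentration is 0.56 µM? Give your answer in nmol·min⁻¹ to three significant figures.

453 nmol·min⁻¹

[S]/(Km+[S]) = 0.56/0.6300 = 0.8889, the fractional saturation.
v = 0.8889 × Vmax = 0.8889 × 510 = 453 nmol·min⁻¹.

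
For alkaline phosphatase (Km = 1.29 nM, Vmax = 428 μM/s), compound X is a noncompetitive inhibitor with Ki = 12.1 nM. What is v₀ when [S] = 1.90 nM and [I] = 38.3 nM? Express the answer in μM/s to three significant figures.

With α = 1 + [I]/Ki = 1 + 38.3/12.1 = 4.165, the noncompetitive rate law is v = (Vmax/α)·[S] / (Km + [S]).
v = (428/4.165)×1.90 / (1.29 + 1.90) = 195.2/3.190 = 61.2 μM/s.

61.2 μM/s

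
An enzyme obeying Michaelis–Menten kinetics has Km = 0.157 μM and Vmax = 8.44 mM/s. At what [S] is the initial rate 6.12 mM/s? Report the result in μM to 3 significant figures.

The required fractional saturation is v/Vmax = 6.12/8.44 = 0.7251.
Then [S]/(Km+[S]) = 0.7251 ⇒ [S] = 0.157 × 0.7251/(1 − 0.7251) = 0.414 μM.

0.414 μM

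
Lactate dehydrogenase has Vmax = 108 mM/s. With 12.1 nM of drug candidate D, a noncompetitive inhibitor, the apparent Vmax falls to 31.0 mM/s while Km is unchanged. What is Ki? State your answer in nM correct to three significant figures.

Noncompetitive: Vmax,app = Vmax/α with α = 1 + [I]/Ki.
α = Vmax/Vmax,app = 108/31.0 = 3.484.
Since α = 1 + [I]/Ki, [I]/Ki = 3.484 − 1 = 2.484 and Ki = 12.1/2.484 = 4.87 nM.

4.87 nM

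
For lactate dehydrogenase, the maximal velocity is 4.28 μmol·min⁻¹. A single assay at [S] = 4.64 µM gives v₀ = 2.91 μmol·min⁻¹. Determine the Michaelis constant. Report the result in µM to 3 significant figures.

v/Vmax = 2.91/4.28 = 0.6799 = [S]/(Km+[S]).
So Km + [S] = [S]/0.6799 = 6.824 µM, giving Km = 6.824 − 4.64 = 2.18 µM.

2.18 µM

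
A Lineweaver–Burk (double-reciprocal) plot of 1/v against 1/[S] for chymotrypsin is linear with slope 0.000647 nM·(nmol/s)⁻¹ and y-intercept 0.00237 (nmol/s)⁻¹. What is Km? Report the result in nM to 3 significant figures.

y-intercept = 1/Vmax ⇒ Vmax = 422 nmol/s; slope = Km/Vmax ⇒ Km = slope × Vmax.
Km = 0.000647 × 422 = 0.273 nM.

0.273 nM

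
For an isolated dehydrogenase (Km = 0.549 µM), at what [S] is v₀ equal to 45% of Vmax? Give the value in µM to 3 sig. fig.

v/Vmax = [S]/(Km+[S]) = 0.45, so [S] = Km·0.45/(1 − 0.45) = 0.549 × 0.8182.
[S] = 0.449 µM.

0.449 µM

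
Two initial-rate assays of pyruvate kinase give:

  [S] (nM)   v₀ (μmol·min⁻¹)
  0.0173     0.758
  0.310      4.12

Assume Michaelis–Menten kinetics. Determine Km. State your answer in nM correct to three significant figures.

In reciprocal form, 1/v = (Km/Vmax)·(1/[S]) + 1/Vmax. The two points give (1/[S], 1/v) = (57.80, 1.319) and (3.226, 0.2427).
Slope = (1.319 − 0.2427)/(57.80 − 3.226) = 0.01972; intercept = 1.319 − 0.01972×57.80 = 0.1791.
Vmax = 1/intercept = 5.58 μmol·min⁻¹; Km = slope × Vmax = 0.01972 × 5.58 = 0.110 nM.

0.110 nM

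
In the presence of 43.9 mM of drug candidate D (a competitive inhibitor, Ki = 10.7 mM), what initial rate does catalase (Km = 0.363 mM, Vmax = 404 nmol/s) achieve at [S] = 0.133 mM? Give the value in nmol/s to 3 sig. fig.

27.1 nmol/s

α = 1 + [I]/Ki = 1 + 43.9/10.7 = 5.103.
For a competitive inhibitor, Vmax is unchanged and the apparent Km becomes α·Km: Km,app = 1.85 mM, Vmax,app = 404 nmol/s.
v = Vmax,app·[S]/(Km,app + [S]) = 404 × 0.133/(1.85 + 0.133) = 27.1 nmol/s.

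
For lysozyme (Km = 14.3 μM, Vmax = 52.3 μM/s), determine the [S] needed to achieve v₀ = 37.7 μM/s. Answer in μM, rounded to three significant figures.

36.9 μM

Rearranging v = Vmax[S]/(Km+[S]) gives [S] = Km·v/(Vmax − v).
[S] = 14.3 × 37.7 / (52.3 − 37.7) = 539.1/14.60 = 36.9 μM.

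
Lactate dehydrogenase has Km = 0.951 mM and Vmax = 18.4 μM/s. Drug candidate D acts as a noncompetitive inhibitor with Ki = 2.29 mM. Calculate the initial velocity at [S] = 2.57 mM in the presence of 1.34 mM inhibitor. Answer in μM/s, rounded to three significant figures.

8.47 μM/s

α = 1 + [I]/Ki = 1 + 1.34/2.29 = 1.585.
For a noncompetitive inhibitor, Vmax is reduced to Vmax/α while Km is unchanged: Km,app = 0.951 mM, Vmax,app = 11.6 μM/s.
v = Vmax,app·[S]/(Km,app + [S]) = 11.6 × 2.57/(0.951 + 2.57) = 8.47 μM/s.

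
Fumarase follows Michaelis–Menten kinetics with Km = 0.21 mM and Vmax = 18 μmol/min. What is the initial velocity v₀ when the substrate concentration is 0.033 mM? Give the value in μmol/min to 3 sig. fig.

[S]/(Km+[S]) = 0.033/0.2430 = 0.1358, the fractional saturation.
v = 0.1358 × Vmax = 0.1358 × 18 = 2.44 μmol/min.

2.44 μmol/min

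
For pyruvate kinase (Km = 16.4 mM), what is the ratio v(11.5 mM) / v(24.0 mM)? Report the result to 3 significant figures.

0.694

The fractional saturations are [S]/(Km+[S]) = 24.0/40.40 = 0.5941 and 11.5/27.90 = 0.4122.
v₂/v₁ is just their ratio: 0.4122/0.5941 = 0.694.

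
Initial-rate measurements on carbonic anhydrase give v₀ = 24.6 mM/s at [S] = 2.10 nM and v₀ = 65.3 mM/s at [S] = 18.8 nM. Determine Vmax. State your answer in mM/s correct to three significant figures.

From v = Vmax[S]/(Km+[S]), each point gives Vmax = v(Km+[S])/[S].
Equating: 24.6(Km+2.10)/2.10 = 65.3(Km+18.8)/18.8.
11.71·Km + 24.6 = 3.473·Km + 65.3, so (11.71 − 3.473)·Km = 65.3 − 24.6.
Km = 40.70/8.241 = 4.94 nM; then Vmax = 24.6(4.94+2.10)/2.10 = 82.5 mM/s.

82.5 mM/s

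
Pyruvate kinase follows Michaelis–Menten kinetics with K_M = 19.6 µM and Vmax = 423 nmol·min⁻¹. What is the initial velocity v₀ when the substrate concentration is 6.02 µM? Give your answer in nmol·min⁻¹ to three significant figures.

99.4 nmol·min⁻¹

[S]/(Km+[S]) = 6.02/25.62 = 0.2350, the fractional saturation.
v = 0.2350 × Vmax = 0.2350 × 423 = 99.4 nmol·min⁻¹.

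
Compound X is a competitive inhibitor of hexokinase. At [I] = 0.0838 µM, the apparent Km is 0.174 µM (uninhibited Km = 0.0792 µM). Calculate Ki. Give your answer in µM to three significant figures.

Competitive: Km,app = α·Km with α = 1 + [I]/Ki.
α = Km,app/Km = 0.174/0.0792 = 2.197.
Since α = 1 + [I]/Ki, [I]/Ki = 2.197 − 1 = 1.197 and Ki = 0.0838/1.197 = 0.0700 µM.

0.0700 µM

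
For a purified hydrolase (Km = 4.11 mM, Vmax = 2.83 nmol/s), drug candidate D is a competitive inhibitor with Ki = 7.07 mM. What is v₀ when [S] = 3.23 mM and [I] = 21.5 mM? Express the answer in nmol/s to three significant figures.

0.461 nmol/s

α = 1 + [I]/Ki = 1 + 21.5/7.07 = 4.041.
For a competitive inhibitor, Vmax is unchanged and the apparent Km becomes α·Km: Km,app = 16.6 mM, Vmax,app = 2.83 nmol/s.
v = Vmax,app·[S]/(Km,app + [S]) = 2.83 × 3.23/(16.6 + 3.23) = 0.461 nmol/s.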